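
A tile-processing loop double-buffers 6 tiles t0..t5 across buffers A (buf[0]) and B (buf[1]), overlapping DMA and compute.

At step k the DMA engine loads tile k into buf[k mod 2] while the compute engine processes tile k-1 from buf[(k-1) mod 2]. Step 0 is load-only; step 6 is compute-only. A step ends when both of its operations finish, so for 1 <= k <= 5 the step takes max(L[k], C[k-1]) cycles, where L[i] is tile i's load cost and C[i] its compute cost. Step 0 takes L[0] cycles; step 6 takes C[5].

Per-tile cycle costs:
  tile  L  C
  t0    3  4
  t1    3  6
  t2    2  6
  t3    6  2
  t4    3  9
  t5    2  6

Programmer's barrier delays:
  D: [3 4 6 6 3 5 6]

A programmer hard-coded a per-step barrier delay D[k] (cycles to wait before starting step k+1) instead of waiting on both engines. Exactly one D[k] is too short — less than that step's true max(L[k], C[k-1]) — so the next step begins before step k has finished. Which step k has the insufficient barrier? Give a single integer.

k=0 barrier L[0]=3→3c, D[0]=3 ok
k=1 barrier max(L[1]=3,C[0]=4)→4c, D[1]=4 ok
k=2 barrier max(L[2]=2,C[1]=6)→6c, D[2]=6 ok
k=3 barrier max(L[3]=6,C[2]=6)→6c, D[3]=6 ok
k=4 barrier max(L[4]=3,C[3]=2)→3c, D[4]=3 ok
k=5 barrier max(L[5]=2,C[4]=9)→9c, D[5]=5 SHORT
k=6 barrier C[5]=6→6c, D[6]=6 ok

hazard at step 5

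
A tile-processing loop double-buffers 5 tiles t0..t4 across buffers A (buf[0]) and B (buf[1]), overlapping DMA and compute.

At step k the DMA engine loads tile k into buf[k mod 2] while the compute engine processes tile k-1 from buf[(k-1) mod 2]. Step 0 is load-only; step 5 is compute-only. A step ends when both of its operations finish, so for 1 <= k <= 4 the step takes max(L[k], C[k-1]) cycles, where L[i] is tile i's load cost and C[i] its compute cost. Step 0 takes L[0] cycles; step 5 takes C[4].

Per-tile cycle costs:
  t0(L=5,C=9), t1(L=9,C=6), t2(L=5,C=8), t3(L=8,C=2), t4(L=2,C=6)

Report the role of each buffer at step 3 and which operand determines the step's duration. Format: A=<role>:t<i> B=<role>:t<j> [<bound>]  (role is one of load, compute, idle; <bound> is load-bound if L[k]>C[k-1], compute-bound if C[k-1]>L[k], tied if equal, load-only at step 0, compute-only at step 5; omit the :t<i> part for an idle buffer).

k=0 load=t0/5c comp=- wait=5 total=5
k=1 load=t1/9c comp=t0/9c wait=9 total=14
k=2 load=t2/5c comp=t1/6c wait=6 total=20
k=3 load=t3/8c comp=t2/8c wait=8 total=28
k=4 load=t4/2c comp=t3/2c wait=2 total=30
k=5 load=- comp=t4/6c wait=6 total=36

step 3: A=compute:t2 B=load:t3 [tied]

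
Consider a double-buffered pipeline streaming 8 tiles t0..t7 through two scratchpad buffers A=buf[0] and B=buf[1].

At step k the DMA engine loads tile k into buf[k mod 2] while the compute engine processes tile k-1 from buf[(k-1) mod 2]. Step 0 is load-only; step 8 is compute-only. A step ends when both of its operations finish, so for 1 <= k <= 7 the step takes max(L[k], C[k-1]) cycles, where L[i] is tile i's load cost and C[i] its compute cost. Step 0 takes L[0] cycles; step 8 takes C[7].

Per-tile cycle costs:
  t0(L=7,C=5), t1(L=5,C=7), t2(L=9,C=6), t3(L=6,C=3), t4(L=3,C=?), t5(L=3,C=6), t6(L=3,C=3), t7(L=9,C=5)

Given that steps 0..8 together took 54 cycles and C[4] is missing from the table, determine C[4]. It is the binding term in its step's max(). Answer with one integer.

step 0: dur = L[0]=7 = 7
step 1: dur = max(L[1]=5, C[0]=5) = 5
step 2: dur = max(L[2]=9, C[1]=7) = 9
step 3: dur = max(L[3]=6, C[2]=6) = 6
step 4: dur = max(L[4]=3, C[3]=3) = 3
step 5: dur = max(L[5]=3, C[4]=?) = C[4]  (unknown; binding)
step 6: dur = max(L[6]=3, C[5]=6) = 6
step 7: dur = max(L[7]=9, C[6]=3) = 9
step 8: dur = C[7]=5 = 5
sum of known step durations = 50
dur[5] = total - known = 54 - 50 = 4
C[4] is the binding max in step 5, so C[4] = dur[5] = 4

C[4] = 4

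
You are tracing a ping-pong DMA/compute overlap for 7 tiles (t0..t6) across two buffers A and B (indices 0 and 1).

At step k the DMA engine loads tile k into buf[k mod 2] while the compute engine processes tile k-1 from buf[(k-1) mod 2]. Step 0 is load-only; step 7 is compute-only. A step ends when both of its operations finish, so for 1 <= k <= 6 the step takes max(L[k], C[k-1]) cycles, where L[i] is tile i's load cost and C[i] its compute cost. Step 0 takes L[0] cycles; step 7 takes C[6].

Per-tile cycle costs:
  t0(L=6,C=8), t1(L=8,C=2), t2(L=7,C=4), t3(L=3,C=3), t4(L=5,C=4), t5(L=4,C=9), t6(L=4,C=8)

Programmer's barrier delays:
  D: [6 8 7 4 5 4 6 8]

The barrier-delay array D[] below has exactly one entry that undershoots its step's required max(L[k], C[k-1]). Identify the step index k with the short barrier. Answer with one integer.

hazard at step 6

step 0: need L[0]=6 = 6; D[0]=6 ok
step 1: need max(L[1]=8,C[0]=8) = 8; D[1]=8 ok
step 2: need max(L[2]=7,C[1]=2) = 7; D[2]=7 ok
step 3: need max(L[3]=3,C[2]=4) = 4; D[3]=4 ok
step 4: need max(L[4]=5,C[3]=3) = 5; D[4]=5 ok
step 5: need max(L[5]=4,C[4]=4) = 4; D[5]=4 ok
step 6: need max(L[6]=4,C[5]=9) = 9; D[6]=6 SHORT
step 7: need C[6]=8 = 8; D[7]=8 ok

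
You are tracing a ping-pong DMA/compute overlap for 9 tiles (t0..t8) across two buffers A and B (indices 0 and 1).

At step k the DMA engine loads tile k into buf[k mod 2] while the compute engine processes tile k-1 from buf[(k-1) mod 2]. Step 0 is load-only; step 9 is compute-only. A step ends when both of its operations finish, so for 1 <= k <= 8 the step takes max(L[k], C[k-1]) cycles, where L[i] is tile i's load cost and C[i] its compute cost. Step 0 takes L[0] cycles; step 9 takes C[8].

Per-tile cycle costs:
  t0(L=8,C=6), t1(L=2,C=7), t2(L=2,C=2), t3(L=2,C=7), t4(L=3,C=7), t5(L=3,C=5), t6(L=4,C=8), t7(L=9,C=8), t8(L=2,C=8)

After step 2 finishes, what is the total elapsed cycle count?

  0. 8=8c; end=8; A:t0 B:-
  1. max(2,6)=6c; end=14; A:t0 B:t1
  2. max(2,7)=7c; end=21; A:t2 B:t1
  3. max(2,2)=2c; end=23; A:t2 B:t3
  4. max(3,7)=7c; end=30; A:t4 B:t3
  5. max(3,7)=7c; end=37; A:t4 B:t5
  6. max(4,5)=5c; end=42; A:t6 B:t5
  7. max(9,8)=9c; end=51; A:t6 B:t7
  8. max(2,8)=8c; end=59; A:t8 B:t7
  9. 8=8c; end=67; A:t8 B:t7

end_cycle[2] = 21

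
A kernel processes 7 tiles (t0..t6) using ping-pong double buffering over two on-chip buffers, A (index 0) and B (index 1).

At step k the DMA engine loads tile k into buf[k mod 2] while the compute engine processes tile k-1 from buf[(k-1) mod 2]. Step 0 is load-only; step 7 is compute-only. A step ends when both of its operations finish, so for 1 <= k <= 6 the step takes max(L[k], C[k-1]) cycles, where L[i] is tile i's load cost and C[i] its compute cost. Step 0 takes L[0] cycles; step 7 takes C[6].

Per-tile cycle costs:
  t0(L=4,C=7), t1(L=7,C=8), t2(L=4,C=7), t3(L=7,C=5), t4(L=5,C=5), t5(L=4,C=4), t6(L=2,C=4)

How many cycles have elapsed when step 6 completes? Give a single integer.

end_cycle[6] = 40

  0. 4=4c; end=4; A:t0 B:-
  1. max(7,7)=7c; end=11; A:t0 B:t1
  2. max(4,8)=8c; end=19; A:t2 B:t1
  3. max(7,7)=7c; end=26; A:t2 B:t3
  4. max(5,5)=5c; end=31; A:t4 B:t3
  5. max(4,5)=5c; end=36; A:t4 B:t5
  6. max(2,4)=4c; end=40; A:t6 B:t5
  7. 4=4c; end=44; A:t6 B:t5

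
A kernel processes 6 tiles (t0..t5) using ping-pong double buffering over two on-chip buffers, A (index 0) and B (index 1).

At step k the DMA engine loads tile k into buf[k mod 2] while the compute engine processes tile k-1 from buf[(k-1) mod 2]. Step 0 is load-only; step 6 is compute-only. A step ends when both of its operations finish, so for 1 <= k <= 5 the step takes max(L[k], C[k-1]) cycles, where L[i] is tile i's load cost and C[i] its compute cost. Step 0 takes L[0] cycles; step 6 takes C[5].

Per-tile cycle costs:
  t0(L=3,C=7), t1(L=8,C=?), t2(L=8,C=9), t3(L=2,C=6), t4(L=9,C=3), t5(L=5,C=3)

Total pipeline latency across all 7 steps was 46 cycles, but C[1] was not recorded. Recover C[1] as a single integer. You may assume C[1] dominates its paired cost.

C[1] = 9

step 0 | dur = L[0]=3 = 3
step 1 | dur = max(L[1]=8, C[0]=7) = 8
step 2 | dur = max(L[2]=8, C[1]=?) = C[1]  (unknown; binding)
step 3 | dur = max(L[3]=2, C[2]=9) = 9
step 4 | dur = max(L[4]=9, C[3]=6) = 9
step 5 | dur = max(L[5]=5, C[4]=3) = 5
step 6 | dur = C[5]=3 = 3
sum of known step durations = 37
dur[2] = total - known = 46 - 37 = 9
C[1] is the binding max in step 2, so C[1] = dur[2] = 9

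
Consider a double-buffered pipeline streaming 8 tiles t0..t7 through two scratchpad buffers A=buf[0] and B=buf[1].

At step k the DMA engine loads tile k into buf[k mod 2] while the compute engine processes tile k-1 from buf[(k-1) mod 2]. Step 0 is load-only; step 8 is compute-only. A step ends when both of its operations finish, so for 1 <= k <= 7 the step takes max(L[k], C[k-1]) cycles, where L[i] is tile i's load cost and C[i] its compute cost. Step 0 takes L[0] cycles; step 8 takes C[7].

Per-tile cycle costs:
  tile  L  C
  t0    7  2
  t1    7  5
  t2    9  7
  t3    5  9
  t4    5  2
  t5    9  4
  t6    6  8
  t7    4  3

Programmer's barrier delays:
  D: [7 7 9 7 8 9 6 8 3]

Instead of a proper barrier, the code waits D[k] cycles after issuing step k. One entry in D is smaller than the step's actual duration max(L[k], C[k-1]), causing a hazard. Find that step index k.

k=0 barrier L[0]=7→7c, D[0]=7 ok
k=1 barrier max(L[1]=7,C[0]=2)→7c, D[1]=7 ok
k=2 barrier max(L[2]=9,C[1]=5)→9c, D[2]=9 ok
k=3 barrier max(L[3]=5,C[2]=7)→7c, D[3]=7 ok
k=4 barrier max(L[4]=5,C[3]=9)→9c, D[4]=8 SHORT
k=5 barrier max(L[5]=9,C[4]=2)→9c, D[5]=9 ok
k=6 barrier max(L[6]=6,C[5]=4)→6c, D[6]=6 ok
k=7 barrier max(L[7]=4,C[6]=8)→8c, D[7]=8 ok
k=8 barrier C[7]=3→3c, D[8]=3 ok

hazard at step 4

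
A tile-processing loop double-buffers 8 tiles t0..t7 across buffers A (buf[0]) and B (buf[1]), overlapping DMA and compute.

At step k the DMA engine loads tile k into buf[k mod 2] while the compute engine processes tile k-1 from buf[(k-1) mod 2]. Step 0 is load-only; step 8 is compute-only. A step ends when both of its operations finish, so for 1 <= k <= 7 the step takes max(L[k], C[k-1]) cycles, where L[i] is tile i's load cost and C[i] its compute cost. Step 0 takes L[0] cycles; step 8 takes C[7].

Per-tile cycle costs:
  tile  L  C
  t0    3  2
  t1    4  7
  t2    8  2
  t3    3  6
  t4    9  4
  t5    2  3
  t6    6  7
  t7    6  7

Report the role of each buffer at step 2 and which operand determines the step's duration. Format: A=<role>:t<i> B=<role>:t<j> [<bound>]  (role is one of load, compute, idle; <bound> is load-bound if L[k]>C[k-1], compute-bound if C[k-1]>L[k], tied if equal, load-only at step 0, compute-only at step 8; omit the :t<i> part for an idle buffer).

  0. 3=3c; end=3; A:t0 B:-
  1. max(4,2)=4c; end=7; A:t0 B:t1
  2. max(8,7)=8c; end=15; A:t2 B:t1
  3. max(3,2)=3c; end=18; A:t2 B:t3
  4. max(9,6)=9c; end=27; A:t4 B:t3
  5. max(2,4)=4c; end=31; A:t4 B:t5
  6. max(6,3)=6c; end=37; A:t6 B:t5
  7. max(6,7)=7c; end=44; A:t6 B:t7
  8. 7=7c; end=51; A:t6 B:t7

step 2: A=load:t2 B=compute:t1 [load-bound]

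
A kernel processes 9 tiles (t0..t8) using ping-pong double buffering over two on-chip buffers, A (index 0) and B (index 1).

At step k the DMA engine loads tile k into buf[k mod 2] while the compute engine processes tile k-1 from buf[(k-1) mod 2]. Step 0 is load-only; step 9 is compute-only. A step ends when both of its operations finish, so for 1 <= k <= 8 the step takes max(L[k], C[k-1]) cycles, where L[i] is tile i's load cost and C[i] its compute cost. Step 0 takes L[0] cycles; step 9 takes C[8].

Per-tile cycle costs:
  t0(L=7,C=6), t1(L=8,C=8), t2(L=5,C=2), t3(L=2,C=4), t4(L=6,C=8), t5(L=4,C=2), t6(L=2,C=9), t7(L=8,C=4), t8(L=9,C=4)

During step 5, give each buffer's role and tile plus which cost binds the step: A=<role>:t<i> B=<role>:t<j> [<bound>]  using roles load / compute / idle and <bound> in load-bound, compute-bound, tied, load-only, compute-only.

  0. 7=7c; end=7; A:t0 B:-
  1. max(8,6)=8c; end=15; A:t0 B:t1
  2. max(5,8)=8c; end=23; A:t2 B:t1
  3. max(2,2)=2c; end=25; A:t2 B:t3
  4. max(6,4)=6c; end=31; A:t4 B:t3
  5. max(4,8)=8c; end=39; A:t4 B:t5
  6. max(2,2)=2c; end=41; A:t6 B:t5
  7. max(8,9)=9c; end=50; A:t6 B:t7
  8. max(9,4)=9c; end=59; A:t8 B:t7
  9. 4=4c; end=63; A:t8 B:t7

step 5: A=compute:t4 B=load:t5 [compute-bound]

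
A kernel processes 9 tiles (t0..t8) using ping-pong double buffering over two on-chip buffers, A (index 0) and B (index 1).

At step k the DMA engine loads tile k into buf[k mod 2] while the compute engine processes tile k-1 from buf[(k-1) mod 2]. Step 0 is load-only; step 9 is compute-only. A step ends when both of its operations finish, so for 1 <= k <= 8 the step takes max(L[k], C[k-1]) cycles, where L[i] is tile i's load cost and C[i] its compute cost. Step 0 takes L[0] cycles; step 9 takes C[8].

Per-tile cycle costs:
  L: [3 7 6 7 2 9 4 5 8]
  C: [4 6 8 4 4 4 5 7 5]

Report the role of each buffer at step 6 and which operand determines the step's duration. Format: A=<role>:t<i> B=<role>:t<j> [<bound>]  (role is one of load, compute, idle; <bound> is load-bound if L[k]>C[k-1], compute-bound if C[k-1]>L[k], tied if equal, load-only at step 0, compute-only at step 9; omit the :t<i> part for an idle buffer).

step 6: A=load:t6 B=compute:t5 [tied]

  0. 3=3c; end=3; A:t0 B:-
  1. max(7,4)=7c; end=10; A:t0 B:t1
  2. max(6,6)=6c; end=16; A:t2 B:t1
  3. max(7,8)=8c; end=24; A:t2 B:t3
  4. max(2,4)=4c; end=28; A:t4 B:t3
  5. max(9,4)=9c; end=37; A:t4 B:t5
  6. max(4,4)=4c; end=41; A:t6 B:t5
  7. max(5,5)=5c; end=46; A:t6 B:t7
  8. max(8,7)=8c; end=54; A:t8 B:t7
  9. 5=5c; end=59; A:t8 B:t7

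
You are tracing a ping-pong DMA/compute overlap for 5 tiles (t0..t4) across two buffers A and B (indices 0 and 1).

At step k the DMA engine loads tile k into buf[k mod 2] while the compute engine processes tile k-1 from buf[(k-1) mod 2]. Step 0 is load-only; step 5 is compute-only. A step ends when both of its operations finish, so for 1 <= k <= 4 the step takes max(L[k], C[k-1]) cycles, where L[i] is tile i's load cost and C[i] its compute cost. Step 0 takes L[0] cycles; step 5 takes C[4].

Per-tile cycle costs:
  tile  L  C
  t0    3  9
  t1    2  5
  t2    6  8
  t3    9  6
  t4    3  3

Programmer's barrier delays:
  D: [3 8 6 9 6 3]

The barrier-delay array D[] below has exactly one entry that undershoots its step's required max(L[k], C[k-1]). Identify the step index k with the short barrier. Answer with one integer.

k=0 barrier L[0]=3→3c, D[0]=3 ok
k=1 barrier max(L[1]=2,C[0]=9)→9c, D[1]=8 SHORT
k=2 barrier max(L[2]=6,C[1]=5)→6c, D[2]=6 ok
k=3 barrier max(L[3]=9,C[2]=8)→9c, D[3]=9 ok
k=4 barrier max(L[4]=3,C[3]=6)→6c, D[4]=6 ok
k=5 barrier C[4]=3→3c, D[5]=3 ok

hazard at step 1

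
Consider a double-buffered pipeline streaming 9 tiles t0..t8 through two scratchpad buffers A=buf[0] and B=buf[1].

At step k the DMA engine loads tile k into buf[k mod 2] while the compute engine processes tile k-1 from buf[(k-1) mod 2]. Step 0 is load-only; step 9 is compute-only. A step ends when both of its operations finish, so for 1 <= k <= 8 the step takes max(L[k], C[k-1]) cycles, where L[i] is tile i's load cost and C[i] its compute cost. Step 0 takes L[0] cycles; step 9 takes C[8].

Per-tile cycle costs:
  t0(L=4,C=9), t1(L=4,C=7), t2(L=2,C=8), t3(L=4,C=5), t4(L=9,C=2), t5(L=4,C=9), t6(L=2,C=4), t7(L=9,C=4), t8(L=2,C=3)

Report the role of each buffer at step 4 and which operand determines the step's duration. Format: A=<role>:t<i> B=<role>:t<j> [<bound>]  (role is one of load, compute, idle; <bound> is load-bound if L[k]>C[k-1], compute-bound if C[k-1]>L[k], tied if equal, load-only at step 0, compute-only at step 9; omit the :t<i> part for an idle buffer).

k=0 load=t0/4c comp=- wait=4 total=4
k=1 load=t1/4c comp=t0/9c wait=9 total=13
k=2 load=t2/2c comp=t1/7c wait=7 total=20
k=3 load=t3/4c comp=t2/8c wait=8 total=28
k=4 load=t4/9c comp=t3/5c wait=9 total=37
k=5 load=t5/4c comp=t4/2c wait=4 total=41
k=6 load=t6/2c comp=t5/9c wait=9 total=50
k=7 load=t7/9c comp=t6/4c wait=9 total=59
k=8 load=t8/2c comp=t7/4c wait=4 total=63
k=9 load=- comp=t8/3c wait=3 total=66

step 4: A=load:t4 B=compute:t3 [load-bound]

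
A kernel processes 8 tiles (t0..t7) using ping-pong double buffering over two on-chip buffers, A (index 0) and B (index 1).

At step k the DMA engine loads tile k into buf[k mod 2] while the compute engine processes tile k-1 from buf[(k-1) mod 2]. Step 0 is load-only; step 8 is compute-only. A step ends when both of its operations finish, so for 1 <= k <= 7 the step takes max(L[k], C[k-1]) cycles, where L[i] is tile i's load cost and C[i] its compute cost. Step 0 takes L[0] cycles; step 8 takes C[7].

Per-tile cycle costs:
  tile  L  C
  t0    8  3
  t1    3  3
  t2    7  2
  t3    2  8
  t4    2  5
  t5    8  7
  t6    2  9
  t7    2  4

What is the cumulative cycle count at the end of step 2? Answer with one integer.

[0] DMA t0→A (8c) ∥ CU idle ⇒ 8c, clock 8
[1] DMA t1→B (3c) ∥ CU A:t0 (3c) ⇒ 3c, clock 11
[2] DMA t2→A (7c) ∥ CU B:t1 (3c) ⇒ 7c, clock 18
[3] DMA t3→B (2c) ∥ CU A:t2 (2c) ⇒ 2c, clock 20
[4] DMA t4→A (2c) ∥ CU B:t3 (8c) ⇒ 8c, clock 28
[5] DMA t5→B (8c) ∥ CU A:t4 (5c) ⇒ 8c, clock 36
[6] DMA t6→A (2c) ∥ CU B:t5 (7c) ⇒ 7c, clock 43
[7] DMA t7→B (2c) ∥ CU A:t6 (9c) ⇒ 9c, clock 52
[8] DMA idle ∥ CU B:t7 (4c) ⇒ 4c, clock 56

end_cycle[2] = 18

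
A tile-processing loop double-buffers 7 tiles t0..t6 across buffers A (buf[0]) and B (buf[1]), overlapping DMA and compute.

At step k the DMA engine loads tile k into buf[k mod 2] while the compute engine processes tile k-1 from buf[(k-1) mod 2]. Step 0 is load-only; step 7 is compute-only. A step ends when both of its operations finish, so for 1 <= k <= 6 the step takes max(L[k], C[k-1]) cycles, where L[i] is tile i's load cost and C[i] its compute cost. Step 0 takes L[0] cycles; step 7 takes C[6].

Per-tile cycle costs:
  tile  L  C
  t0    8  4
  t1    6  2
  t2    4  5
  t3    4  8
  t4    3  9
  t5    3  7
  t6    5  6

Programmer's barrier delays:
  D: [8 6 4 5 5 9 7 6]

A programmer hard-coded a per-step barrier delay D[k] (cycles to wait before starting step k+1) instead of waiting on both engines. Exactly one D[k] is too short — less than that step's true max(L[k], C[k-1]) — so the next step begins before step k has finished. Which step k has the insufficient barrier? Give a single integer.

k=0 barrier L[0]=8→8c, D[0]=8 ok
k=1 barrier max(L[1]=6,C[0]=4)→6c, D[1]=6 ok
k=2 barrier max(L[2]=4,C[1]=2)→4c, D[2]=4 ok
k=3 barrier max(L[3]=4,C[2]=5)→5c, D[3]=5 ok
k=4 barrier max(L[4]=3,C[3]=8)→8c, D[4]=5 SHORT
k=5 barrier max(L[5]=3,C[4]=9)→9c, D[5]=9 ok
k=6 barrier max(L[6]=5,C[5]=7)→7c, D[6]=7 ok
k=7 barrier C[6]=6→6c, D[7]=6 ok

hazard at step 4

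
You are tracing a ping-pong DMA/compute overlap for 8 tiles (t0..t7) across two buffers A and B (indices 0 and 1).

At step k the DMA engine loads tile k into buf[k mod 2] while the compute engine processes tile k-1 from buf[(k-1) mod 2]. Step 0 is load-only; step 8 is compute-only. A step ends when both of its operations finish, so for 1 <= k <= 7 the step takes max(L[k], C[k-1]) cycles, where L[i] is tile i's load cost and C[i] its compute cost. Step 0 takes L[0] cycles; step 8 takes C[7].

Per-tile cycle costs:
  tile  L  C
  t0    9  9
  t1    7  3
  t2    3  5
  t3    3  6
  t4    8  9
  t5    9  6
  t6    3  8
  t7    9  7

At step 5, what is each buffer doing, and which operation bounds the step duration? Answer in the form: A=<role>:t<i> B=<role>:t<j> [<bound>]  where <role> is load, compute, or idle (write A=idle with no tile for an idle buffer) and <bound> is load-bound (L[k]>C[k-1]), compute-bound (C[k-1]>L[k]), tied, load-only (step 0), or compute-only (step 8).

step 5: A=compute:t4 B=load:t5 [tied]

step 0: L[0]=9 → dur=9, Σ=9 | A=load:t0 B=idle [load-only]
step 1: L[1]=7 C[0]=9 → dur=9, Σ=18 | A=compute:t0 B=load:t1 [compute-bound]
step 2: L[2]=3 C[1]=3 → dur=3, Σ=21 | A=load:t2 B=compute:t1 [tied]
step 3: L[3]=3 C[2]=5 → dur=5, Σ=26 | A=compute:t2 B=load:t3 [compute-bound]
step 4: L[4]=8 C[3]=6 → dur=8, Σ=34 | A=load:t4 B=compute:t3 [load-bound]
step 5: L[5]=9 C[4]=9 → dur=9, Σ=43 | A=compute:t4 B=load:t5 [tied]
step 6: L[6]=3 C[5]=6 → dur=6, Σ=49 | A=load:t6 B=compute:t5 [compute-bound]
step 7: L[7]=9 C[6]=8 → dur=9, Σ=58 | A=compute:t6 B=load:t7 [load-bound]
step 8: C[7]=7 → dur=7, Σ=65 | A=idle B=compute:t7 [compute-only]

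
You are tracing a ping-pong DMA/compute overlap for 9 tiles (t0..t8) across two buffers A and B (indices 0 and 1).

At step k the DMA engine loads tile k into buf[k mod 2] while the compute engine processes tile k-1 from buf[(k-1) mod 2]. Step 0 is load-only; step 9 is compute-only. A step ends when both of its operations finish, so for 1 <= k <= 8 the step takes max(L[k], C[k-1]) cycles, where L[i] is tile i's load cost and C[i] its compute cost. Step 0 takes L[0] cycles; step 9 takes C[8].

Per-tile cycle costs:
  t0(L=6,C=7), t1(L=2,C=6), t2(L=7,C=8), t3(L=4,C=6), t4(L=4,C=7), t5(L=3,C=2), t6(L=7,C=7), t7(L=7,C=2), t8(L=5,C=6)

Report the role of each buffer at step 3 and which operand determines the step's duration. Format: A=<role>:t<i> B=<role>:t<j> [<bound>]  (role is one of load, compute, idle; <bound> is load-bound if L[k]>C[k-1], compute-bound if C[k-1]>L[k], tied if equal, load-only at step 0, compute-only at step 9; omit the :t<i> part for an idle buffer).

step 0: L[0]=6 → dur=6, Σ=6 | A=load:t0 B=idle [load-only]
step 1: L[1]=2 C[0]=7 → dur=7, Σ=13 | A=compute:t0 B=load:t1 [compute-bound]
step 2: L[2]=7 C[1]=6 → dur=7, Σ=20 | A=load:t2 B=compute:t1 [load-bound]
step 3: L[3]=4 C[2]=8 → dur=8, Σ=28 | A=compute:t2 B=load:t3 [compute-bound]
step 4: L[4]=4 C[3]=6 → dur=6, Σ=34 | A=load:t4 B=compute:t3 [compute-bound]
step 5: L[5]=3 C[4]=7 → dur=7, Σ=41 | A=compute:t4 B=load:t5 [compute-bound]
step 6: L[6]=7 C[5]=2 → dur=7, Σ=48 | A=load:t6 B=compute:t5 [load-bound]
step 7: L[7]=7 C[6]=7 → dur=7, Σ=55 | A=compute:t6 B=load:t7 [tied]
step 8: L[8]=5 C[7]=2 → dur=5, Σ=60 | A=load:t8 B=compute:t7 [load-bound]
step 9: C[8]=6 → dur=6, Σ=66 | A=compute:t8 B=idle [compute-only]

step 3: A=compute:t2 B=load:t3 [compute-bound]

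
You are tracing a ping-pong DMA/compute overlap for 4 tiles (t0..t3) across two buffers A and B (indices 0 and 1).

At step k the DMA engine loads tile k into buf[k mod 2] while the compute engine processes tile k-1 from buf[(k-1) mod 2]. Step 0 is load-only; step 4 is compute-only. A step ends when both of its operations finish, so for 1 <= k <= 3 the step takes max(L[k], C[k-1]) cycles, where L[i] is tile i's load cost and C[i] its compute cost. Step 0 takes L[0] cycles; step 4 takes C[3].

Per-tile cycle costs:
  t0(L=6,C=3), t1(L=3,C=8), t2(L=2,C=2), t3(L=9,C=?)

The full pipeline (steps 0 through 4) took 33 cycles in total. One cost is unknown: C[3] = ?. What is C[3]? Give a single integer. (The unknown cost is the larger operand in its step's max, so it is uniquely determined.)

step 0 | dur = L[0]=6 = 6
step 1 | dur = max(L[1]=3, C[0]=3) = 3
step 2 | dur = max(L[2]=2, C[1]=8) = 8
step 3 | dur = max(L[3]=9, C[2]=2) = 9
step 4 | dur = C[3]=? = C[3]  (unknown; binding)
sum of known step durations = 26
dur[4] = total - known = 33 - 26 = 7
C[3] is the binding max in step 4, so C[3] = dur[4] = 7

C[3] = 7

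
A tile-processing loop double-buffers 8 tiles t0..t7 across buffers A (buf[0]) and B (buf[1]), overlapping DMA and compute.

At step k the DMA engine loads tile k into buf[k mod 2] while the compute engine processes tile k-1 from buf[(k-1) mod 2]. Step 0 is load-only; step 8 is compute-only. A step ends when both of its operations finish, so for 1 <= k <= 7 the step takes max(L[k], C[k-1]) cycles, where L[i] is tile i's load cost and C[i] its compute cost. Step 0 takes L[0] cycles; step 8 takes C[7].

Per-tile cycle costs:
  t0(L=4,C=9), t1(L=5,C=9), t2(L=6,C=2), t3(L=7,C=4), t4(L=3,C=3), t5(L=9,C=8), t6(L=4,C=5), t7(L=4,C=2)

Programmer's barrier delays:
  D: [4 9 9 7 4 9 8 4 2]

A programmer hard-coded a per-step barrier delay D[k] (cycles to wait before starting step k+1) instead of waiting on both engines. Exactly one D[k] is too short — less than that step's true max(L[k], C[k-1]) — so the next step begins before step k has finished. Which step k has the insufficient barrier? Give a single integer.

hazard at step 7

[0] required=L[0]=4=4 vs D=4 ok
[1] required=max(L[1]=5,C[0]=9)=9 vs D=9 ok
[2] required=max(L[2]=6,C[1]=9)=9 vs D=9 ok
[3] required=max(L[3]=7,C[2]=2)=7 vs D=7 ok
[4] required=max(L[4]=3,C[3]=4)=4 vs D=4 ok
[5] required=max(L[5]=9,C[4]=3)=9 vs D=9 ok
[6] required=max(L[6]=4,C[5]=8)=8 vs D=8 ok
[7] required=max(L[7]=4,C[6]=5)=5 vs D=4 SHORT
[8] required=C[7]=2=2 vs D=2 ok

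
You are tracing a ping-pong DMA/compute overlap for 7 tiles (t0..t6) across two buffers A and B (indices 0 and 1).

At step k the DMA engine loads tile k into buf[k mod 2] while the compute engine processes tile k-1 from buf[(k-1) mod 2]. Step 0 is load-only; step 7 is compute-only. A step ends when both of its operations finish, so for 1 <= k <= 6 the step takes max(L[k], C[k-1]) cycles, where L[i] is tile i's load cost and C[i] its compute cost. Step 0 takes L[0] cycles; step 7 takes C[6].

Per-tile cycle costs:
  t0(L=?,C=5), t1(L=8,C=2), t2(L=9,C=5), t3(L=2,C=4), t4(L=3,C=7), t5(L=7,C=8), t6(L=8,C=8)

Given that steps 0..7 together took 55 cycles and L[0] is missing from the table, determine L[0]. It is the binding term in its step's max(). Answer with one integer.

L[0] = 6

step 0 → dur = L[0]=? = L[0]  (unknown; binding)
step 1 → dur = max(L[1]=8, C[0]=5) = 8
step 2 → dur = max(L[2]=9, C[1]=2) = 9
step 3 → dur = max(L[3]=2, C[2]=5) = 5
step 4 → dur = max(L[4]=3, C[3]=4) = 4
step 5 → dur = max(L[5]=7, C[4]=7) = 7
step 6 → dur = max(L[6]=8, C[5]=8) = 8
step 7 → dur = C[6]=8 = 8
sum of known step durations = 49
dur[0] = total - known = 55 - 49 = 6
L[0] is the binding max in step 0, so L[0] = dur[0] = 6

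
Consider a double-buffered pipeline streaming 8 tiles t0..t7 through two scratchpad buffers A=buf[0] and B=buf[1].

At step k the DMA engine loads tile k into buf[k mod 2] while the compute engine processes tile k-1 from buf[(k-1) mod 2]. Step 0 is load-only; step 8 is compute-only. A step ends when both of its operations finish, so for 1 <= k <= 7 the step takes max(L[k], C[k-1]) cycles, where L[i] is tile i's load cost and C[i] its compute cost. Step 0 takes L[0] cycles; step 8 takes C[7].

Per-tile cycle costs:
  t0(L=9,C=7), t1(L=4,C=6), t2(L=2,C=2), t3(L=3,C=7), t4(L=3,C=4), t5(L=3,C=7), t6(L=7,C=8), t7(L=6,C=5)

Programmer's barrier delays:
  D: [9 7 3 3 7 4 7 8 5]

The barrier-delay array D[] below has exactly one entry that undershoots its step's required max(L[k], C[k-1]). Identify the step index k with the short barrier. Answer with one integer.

k=0 barrier L[0]=9→9c, D[0]=9 ok
k=1 barrier max(L[1]=4,C[0]=7)→7c, D[1]=7 ok
k=2 barrier max(L[2]=2,C[1]=6)→6c, D[2]=3 SHORT
k=3 barrier max(L[3]=3,C[2]=2)→3c, D[3]=3 ok
k=4 barrier max(L[4]=3,C[3]=7)→7c, D[4]=7 ok
k=5 barrier max(L[5]=3,C[4]=4)→4c, D[5]=4 ok
k=6 barrier max(L[6]=7,C[5]=7)→7c, D[6]=7 ok
k=7 barrier max(L[7]=6,C[6]=8)→8c, D[7]=8 ok
k=8 barrier C[7]=5→5c, D[8]=5 ok

hazard at step 2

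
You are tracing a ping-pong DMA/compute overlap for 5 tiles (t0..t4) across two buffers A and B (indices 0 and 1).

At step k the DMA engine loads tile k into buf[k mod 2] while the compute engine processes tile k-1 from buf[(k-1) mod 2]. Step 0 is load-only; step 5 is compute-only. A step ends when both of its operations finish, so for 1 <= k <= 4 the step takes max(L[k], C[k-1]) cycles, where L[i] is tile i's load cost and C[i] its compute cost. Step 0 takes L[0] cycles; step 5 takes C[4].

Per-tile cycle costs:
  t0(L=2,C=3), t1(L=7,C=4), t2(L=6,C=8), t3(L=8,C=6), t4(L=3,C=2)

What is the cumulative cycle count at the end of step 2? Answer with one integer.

end_cycle[2] = 15

[0] DMA t0→A (2c) ∥ CU idle ⇒ 2c, clock 2
[1] DMA t1→B (7c) ∥ CU A:t0 (3c) ⇒ 7c, clock 9
[2] DMA t2→A (6c) ∥ CU B:t1 (4c) ⇒ 6c, clock 15
[3] DMA t3→B (8c) ∥ CU A:t2 (8c) ⇒ 8c, clock 23
[4] DMA t4→A (3c) ∥ CU B:t3 (6c) ⇒ 6c, clock 29
[5] DMA idle ∥ CU A:t4 (2c) ⇒ 2c, clock 31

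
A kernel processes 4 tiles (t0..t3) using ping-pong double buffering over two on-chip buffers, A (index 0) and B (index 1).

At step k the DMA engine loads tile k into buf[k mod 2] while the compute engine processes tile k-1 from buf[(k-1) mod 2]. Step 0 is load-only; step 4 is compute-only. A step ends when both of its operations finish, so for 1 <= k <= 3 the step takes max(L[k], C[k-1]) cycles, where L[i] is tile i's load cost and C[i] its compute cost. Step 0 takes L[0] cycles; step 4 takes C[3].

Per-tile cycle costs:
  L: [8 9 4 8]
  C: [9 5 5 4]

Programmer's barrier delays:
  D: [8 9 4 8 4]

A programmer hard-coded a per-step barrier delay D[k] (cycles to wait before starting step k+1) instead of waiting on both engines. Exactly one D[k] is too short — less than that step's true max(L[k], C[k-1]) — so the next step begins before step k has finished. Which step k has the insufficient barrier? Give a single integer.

[0] required=L[0]=8=8 vs D=8 ok
[1] required=max(L[1]=9,C[0]=9)=9 vs D=9 ok
[2] required=max(L[2]=4,C[1]=5)=5 vs D=4 SHORT
[3] required=max(L[3]=8,C[2]=5)=8 vs D=8 ok
[4] required=C[3]=4=4 vs D=4 ok

hazard at step 2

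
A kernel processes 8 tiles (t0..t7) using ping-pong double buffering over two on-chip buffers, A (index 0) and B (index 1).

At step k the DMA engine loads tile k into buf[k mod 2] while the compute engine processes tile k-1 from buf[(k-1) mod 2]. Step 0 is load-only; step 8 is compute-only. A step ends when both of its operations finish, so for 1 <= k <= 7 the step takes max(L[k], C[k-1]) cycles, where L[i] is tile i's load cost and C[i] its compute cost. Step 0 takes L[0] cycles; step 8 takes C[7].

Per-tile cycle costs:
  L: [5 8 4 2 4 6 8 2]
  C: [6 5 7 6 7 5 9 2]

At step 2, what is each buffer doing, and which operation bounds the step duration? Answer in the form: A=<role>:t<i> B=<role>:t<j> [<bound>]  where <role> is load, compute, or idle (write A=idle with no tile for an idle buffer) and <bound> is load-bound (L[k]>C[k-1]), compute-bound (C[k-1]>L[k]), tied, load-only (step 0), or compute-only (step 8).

step 2: A=load:t2 B=compute:t1 [compute-bound]

[0] DMA t0→A (5c) ∥ CU idle ⇒ 5c, clock 5
[1] DMA t1→B (8c) ∥ CU A:t0 (6c) ⇒ 8c, clock 13
[2] DMA t2→A (4c) ∥ CU B:t1 (5c) ⇒ 5c, clock 18
[3] DMA t3→B (2c) ∥ CU A:t2 (7c) ⇒ 7c, clock 25
[4] DMA t4→A (4c) ∥ CU B:t3 (6c) ⇒ 6c, clock 31
[5] DMA t5→B (6c) ∥ CU A:t4 (7c) ⇒ 7c, clock 38
[6] DMA t6→A (8c) ∥ CU B:t5 (5c) ⇒ 8c, clock 46
[7] DMA t7→B (2c) ∥ CU A:t6 (9c) ⇒ 9c, clock 55
[8] DMA idle ∥ CU B:t7 (2c) ⇒ 2c, clock 57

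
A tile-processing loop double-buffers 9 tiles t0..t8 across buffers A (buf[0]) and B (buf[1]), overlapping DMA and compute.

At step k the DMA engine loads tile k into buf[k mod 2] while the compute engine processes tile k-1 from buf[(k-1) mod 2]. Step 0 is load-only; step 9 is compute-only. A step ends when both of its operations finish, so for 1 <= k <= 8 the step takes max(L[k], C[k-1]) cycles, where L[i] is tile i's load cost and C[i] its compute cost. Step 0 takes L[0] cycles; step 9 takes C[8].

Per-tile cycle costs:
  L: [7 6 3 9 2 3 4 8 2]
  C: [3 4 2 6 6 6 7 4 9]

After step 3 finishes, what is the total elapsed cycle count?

end_cycle[3] = 26

step 0: L[0]=7 → dur=7, Σ=7 | A=load:t0 B=idle [load-only]
step 1: L[1]=6 C[0]=3 → dur=6, Σ=13 | A=compute:t0 B=load:t1 [load-bound]
step 2: L[2]=3 C[1]=4 → dur=4, Σ=17 | A=load:t2 B=compute:t1 [compute-bound]
step 3: L[3]=9 C[2]=2 → dur=9, Σ=26 | A=compute:t2 B=load:t3 [load-bound]
step 4: L[4]=2 C[3]=6 → dur=6, Σ=32 | A=load:t4 B=compute:t3 [compute-bound]
step 5: L[5]=3 C[4]=6 → dur=6, Σ=38 | A=compute:t4 B=load:t5 [compute-bound]
step 6: L[6]=4 C[5]=6 → dur=6, Σ=44 | A=load:t6 B=compute:t5 [compute-bound]
step 7: L[7]=8 C[6]=7 → dur=8, Σ=52 | A=compute:t6 B=load:t7 [load-bound]
step 8: L[8]=2 C[7]=4 → dur=4, Σ=56 | A=load:t8 B=compute:t7 [compute-bound]
step 9: C[8]=9 → dur=9, Σ=65 | A=compute:t8 B=idle [compute-only]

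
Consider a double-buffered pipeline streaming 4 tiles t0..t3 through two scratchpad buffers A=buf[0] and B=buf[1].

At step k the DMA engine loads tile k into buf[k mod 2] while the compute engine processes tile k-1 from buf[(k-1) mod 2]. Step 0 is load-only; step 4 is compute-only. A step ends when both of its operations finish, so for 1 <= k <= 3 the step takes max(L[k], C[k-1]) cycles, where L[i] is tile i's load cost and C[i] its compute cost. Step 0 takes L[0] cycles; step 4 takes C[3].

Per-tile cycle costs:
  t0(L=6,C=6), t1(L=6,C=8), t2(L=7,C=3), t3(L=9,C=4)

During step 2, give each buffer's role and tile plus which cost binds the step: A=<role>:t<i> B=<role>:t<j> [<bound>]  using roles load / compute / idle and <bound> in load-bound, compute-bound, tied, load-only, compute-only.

[0] DMA t0→A (6c) ∥ CU idle ⇒ 6c, clock 6
[1] DMA t1→B (6c) ∥ CU A:t0 (6c) ⇒ 6c, clock 12
[2] DMA t2→A (7c) ∥ CU B:t1 (8c) ⇒ 8c, clock 20
[3] DMA t3→B (9c) ∥ CU A:t2 (3c) ⇒ 9c, clock 29
[4] DMA idle ∥ CU B:t3 (4c) ⇒ 4c, clock 33

step 2: A=load:t2 B=compute:t1 [compute-bound]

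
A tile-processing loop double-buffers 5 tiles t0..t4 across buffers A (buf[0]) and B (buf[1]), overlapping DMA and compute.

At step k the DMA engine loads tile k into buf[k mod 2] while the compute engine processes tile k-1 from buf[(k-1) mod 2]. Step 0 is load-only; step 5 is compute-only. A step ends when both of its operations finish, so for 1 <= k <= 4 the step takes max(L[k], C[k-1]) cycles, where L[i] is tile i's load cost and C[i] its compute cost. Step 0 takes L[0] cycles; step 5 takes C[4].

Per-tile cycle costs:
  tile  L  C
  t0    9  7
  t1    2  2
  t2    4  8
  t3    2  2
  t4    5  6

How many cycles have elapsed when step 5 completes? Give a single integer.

step 0: L[0]=9 → dur=9, Σ=9 | A=load:t0 B=idle [load-only]
step 1: L[1]=2 C[0]=7 → dur=7, Σ=16 | A=compute:t0 B=load:t1 [compute-bound]
step 2: L[2]=4 C[1]=2 → dur=4, Σ=20 | A=load:t2 B=compute:t1 [load-bound]
step 3: L[3]=2 C[2]=8 → dur=8, Σ=28 | A=compute:t2 B=load:t3 [compute-bound]
step 4: L[4]=5 C[3]=2 → dur=5, Σ=33 | A=load:t4 B=compute:t3 [load-bound]
step 5: C[4]=6 → dur=6, Σ=39 | A=compute:t4 B=idle [compute-only]

end_cycle[5] = 39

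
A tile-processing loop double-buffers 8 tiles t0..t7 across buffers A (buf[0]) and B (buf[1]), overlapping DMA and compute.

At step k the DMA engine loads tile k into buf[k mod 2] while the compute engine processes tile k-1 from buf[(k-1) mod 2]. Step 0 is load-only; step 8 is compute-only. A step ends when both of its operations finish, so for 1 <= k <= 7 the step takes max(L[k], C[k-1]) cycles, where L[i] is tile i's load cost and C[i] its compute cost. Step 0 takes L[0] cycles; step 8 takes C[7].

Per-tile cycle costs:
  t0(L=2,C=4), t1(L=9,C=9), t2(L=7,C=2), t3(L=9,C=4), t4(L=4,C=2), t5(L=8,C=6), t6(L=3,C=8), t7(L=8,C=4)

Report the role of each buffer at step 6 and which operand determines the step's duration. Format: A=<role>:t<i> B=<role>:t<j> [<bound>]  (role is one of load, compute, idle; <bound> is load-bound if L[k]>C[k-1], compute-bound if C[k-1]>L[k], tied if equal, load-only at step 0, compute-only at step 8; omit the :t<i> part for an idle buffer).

step 6: A=load:t6 B=compute:t5 [compute-bound]

[0] DMA t0→A (2c) ∥ CU idle ⇒ 2c, clock 2
[1] DMA t1→B (9c) ∥ CU A:t0 (4c) ⇒ 9c, clock 11
[2] DMA t2→A (7c) ∥ CU B:t1 (9c) ⇒ 9c, clock 20
[3] DMA t3→B (9c) ∥ CU A:t2 (2c) ⇒ 9c, clock 29
[4] DMA t4→A (4c) ∥ CU B:t3 (4c) ⇒ 4c, clock 33
[5] DMA t5→B (8c) ∥ CU A:t4 (2c) ⇒ 8c, clock 41
[6] DMA t6→A (3c) ∥ CU B:t5 (6c) ⇒ 6c, clock 47
[7] DMA t7→B (8c) ∥ CU A:t6 (8c) ⇒ 8c, clock 55
[8] DMA idle ∥ CU B:t7 (4c) ⇒ 4c, clock 59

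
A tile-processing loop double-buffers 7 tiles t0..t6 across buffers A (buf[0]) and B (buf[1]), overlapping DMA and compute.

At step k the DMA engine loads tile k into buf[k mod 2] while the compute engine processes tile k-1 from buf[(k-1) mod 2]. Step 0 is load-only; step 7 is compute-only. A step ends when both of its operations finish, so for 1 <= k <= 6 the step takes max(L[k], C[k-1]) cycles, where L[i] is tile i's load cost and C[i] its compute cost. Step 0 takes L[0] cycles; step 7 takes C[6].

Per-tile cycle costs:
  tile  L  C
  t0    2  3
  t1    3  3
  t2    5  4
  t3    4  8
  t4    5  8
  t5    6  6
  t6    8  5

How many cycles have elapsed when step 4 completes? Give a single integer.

end_cycle[4] = 22

k=0 load=t0/2c comp=- wait=2 total=2
k=1 load=t1/3c comp=t0/3c wait=3 total=5
k=2 load=t2/5c comp=t1/3c wait=5 total=10
k=3 load=t3/4c comp=t2/4c wait=4 total=14
k=4 load=t4/5c comp=t3/8c wait=8 total=22
k=5 load=t5/6c comp=t4/8c wait=8 total=30
k=6 load=t6/8c comp=t5/6c wait=8 total=38
k=7 load=- comp=t6/5c wait=5 total=43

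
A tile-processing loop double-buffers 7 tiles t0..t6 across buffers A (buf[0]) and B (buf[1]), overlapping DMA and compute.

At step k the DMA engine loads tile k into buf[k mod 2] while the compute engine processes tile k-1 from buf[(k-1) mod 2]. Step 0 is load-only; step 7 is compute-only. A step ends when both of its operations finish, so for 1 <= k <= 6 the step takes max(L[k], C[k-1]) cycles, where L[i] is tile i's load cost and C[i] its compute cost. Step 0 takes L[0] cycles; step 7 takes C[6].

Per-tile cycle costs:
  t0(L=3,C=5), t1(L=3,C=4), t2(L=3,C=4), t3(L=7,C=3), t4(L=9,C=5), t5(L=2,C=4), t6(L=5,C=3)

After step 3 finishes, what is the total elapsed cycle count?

  0. 3=3c; end=3; A:t0 B:-
  1. max(3,5)=5c; end=8; A:t0 B:t1
  2. max(3,4)=4c; end=12; A:t2 B:t1
  3. max(7,4)=7c; end=19; A:t2 B:t3
  4. max(9,3)=9c; end=28; A:t4 B:t3
  5. max(2,5)=5c; end=33; A:t4 B:t5
  6. max(5,4)=5c; end=38; A:t6 B:t5
  7. 3=3c; end=41; A:t6 B:t5

end_cycle[3] = 19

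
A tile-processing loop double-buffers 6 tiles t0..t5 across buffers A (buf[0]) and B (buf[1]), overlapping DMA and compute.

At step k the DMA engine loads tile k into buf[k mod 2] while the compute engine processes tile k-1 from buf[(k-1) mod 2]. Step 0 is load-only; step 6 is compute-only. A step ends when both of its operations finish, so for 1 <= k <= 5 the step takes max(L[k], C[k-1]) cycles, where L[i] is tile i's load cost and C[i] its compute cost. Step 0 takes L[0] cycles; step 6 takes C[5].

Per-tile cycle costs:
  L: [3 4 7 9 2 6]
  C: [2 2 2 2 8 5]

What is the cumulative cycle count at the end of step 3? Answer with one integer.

  0. 3=3c; end=3; A:t0 B:-
  1. max(4,2)=4c; end=7; A:t0 B:t1
  2. max(7,2)=7c; end=14; A:t2 B:t1
  3. max(9,2)=9c; end=23; A:t2 B:t3
  4. max(2,2)=2c; end=25; A:t4 B:t3
  5. max(6,8)=8c; end=33; A:t4 B:t5
  6. 5=5c; end=38; A:t4 B:t5

end_cycle[3] = 23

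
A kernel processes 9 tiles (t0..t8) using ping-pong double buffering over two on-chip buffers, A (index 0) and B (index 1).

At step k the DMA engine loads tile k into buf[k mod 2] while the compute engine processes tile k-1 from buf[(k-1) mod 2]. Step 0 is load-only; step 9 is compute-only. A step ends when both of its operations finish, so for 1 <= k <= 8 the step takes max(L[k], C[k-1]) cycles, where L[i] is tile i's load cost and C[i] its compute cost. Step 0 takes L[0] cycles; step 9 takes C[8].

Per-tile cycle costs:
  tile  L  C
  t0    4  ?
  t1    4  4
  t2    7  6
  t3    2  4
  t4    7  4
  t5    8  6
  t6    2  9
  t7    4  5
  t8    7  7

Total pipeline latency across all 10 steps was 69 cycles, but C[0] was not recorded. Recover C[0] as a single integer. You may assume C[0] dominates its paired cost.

step 0: dur = L[0]=4 = 4
step 1: dur = max(L[1]=4, C[0]=?) = C[0]  (unknown; binding)
step 2: dur = max(L[2]=7, C[1]=4) = 7
step 3: dur = max(L[3]=2, C[2]=6) = 6
step 4: dur = max(L[4]=7, C[3]=4) = 7
step 5: dur = max(L[5]=8, C[4]=4) = 8
step 6: dur = max(L[6]=2, C[5]=6) = 6
step 7: dur = max(L[7]=4, C[6]=9) = 9
step 8: dur = max(L[8]=7, C[7]=5) = 7
step 9: dur = C[8]=7 = 7
sum of known step durations = 61
dur[1] = total - known = 69 - 61 = 8
C[0] is the binding max in step 1, so C[0] = dur[1] = 8

C[0] = 8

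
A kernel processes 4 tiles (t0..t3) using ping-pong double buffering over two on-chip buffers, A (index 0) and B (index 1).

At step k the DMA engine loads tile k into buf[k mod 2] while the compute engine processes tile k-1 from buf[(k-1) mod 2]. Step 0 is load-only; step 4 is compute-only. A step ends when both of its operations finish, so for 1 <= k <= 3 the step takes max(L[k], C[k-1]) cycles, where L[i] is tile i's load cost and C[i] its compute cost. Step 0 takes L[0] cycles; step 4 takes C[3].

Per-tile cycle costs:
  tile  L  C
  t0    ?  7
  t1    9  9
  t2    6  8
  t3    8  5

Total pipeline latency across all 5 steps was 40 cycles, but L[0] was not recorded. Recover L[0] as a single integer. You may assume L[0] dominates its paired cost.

step 0 | dur = L[0]=? = L[0]  (unknown; binding)
step 1 | dur = max(L[1]=9, C[0]=7) = 9
step 2 | dur = max(L[2]=6, C[1]=9) = 9
step 3 | dur = max(L[3]=8, C[2]=8) = 8
step 4 | dur = C[3]=5 = 5
sum of known step durations = 31
dur[0] = total - known = 40 - 31 = 9
L[0] is the binding max in step 0, so L[0] = dur[0] = 9

L[0] = 9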